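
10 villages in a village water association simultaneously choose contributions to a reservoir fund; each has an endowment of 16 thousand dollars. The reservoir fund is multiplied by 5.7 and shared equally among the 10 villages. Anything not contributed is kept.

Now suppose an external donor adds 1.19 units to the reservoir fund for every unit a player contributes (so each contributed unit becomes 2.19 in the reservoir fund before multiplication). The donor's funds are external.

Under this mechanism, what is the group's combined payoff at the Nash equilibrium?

The effective private return per unit is now 5.7 × 2.19 / 10 = 1.2483 > 1, so every player's dominant strategy flips to full contribution.
At the Nash equilibrium everyone contributes 16. Group total payoff = 5.7 × 2.19 × 160 = 1997.28.

1997.28 thousand dollars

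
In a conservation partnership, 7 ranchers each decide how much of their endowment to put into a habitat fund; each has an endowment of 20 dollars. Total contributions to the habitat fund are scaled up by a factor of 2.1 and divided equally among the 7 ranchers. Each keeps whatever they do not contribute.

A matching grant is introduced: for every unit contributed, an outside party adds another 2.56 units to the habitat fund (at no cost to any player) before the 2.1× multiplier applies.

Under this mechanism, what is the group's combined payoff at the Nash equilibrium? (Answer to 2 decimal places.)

1046.64 dollars

Under the mechanism each unit contributed yields 2.1 × 3.56 / 7 = 1.0680 back to its contributor per unit of net cost, which exceeds 1, making full contribution the dominant choice for everyone.
At the Nash equilibrium everyone contributes 20. Group total payoff = 2.1 × 3.56 × 140 = 1046.64.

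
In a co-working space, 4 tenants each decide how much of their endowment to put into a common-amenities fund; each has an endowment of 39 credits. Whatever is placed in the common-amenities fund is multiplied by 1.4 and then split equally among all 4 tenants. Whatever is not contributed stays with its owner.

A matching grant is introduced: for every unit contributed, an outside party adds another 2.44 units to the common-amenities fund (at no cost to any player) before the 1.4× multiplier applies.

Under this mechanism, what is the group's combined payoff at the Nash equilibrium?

751.30 credits

Under the mechanism each unit contributed yields 1.4 × 3.44 / 4 = 1.2040 back to its contributor per unit of net cost, which exceeds 1, making full contribution the dominant choice for everyone.
At the Nash equilibrium everyone contributes 39. Group total payoff = 1.4 × 3.44 × 156 = 751.30.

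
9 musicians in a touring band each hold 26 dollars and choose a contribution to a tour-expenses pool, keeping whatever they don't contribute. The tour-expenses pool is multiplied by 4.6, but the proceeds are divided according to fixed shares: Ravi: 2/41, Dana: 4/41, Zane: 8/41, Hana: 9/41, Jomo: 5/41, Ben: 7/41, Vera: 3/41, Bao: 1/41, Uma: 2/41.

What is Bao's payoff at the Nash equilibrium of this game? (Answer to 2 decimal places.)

28.92 dollars

For player j, contributing a unit is worthwhile iff 4.6 × (j's share) ≥ 1, i.e. iff j's share is at least 0.2174.
Hana alone (share 9/41) is above the threshold, contributing 26; the remaining 8 contribute 0. Total contributed: 26.
Bao keeps 26 and receives 4.6 × 26 × 1/41 = 2.92 from the tour-expenses pool, for a payoff of 28.92.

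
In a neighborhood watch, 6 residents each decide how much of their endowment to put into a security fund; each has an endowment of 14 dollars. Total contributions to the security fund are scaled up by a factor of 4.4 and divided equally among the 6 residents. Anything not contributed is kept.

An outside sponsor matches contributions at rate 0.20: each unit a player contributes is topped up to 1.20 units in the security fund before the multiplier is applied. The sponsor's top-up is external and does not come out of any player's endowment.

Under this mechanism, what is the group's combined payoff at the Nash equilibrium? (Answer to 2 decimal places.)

84.00 dollars

With the mechanism, a contributed unit returns 4.4 × 1.20 / 6 = 0.8800 per unit of net cost — still below 1 — so contributing 0 remains dominant for every player.
Everyone keeps their endowment and the group total is 6 × 14 = 84.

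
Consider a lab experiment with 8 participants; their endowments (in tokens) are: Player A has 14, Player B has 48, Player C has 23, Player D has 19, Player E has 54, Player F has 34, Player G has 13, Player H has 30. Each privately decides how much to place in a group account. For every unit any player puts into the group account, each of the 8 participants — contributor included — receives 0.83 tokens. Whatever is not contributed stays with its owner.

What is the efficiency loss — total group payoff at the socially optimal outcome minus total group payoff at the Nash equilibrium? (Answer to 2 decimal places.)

The private return per contributed unit is 0.83 < 1 for everyone, so the Nash equilibrium is zero contribution and the group total is Σ E_j = 14 + 48 + 23 + 19 + 54 + 34 + 13 + 30 = 235.
Each contributed unit returns 6.640 to the group, so the social optimum is full contribution by everyone: group total = 6.640 × 235 = 1560.40.
Efficiency loss = (6.640 − 1) × 235 = 1325.40.

1325.40 tokens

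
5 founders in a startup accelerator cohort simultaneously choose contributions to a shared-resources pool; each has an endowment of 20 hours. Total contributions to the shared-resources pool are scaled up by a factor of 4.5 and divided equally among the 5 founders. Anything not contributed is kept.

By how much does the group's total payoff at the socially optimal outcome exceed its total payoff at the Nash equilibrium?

350.00 hours

Each contributed unit returns 4.5/5 = 0.9000 to its contributor — below 1 — so contributing 0 is dominant for every player. At the Nash equilibrium everyone keeps their 20, and the group total is 5 × 20 = 100.
Each contributed unit returns 4.500 to the group as a whole (0.9000 to each of 5 players), which exceeds 1, so the social optimum is full contribution: group total = 4.500 × 100 = 450.00.
Efficiency loss = 450.00 − 100 = 350.00.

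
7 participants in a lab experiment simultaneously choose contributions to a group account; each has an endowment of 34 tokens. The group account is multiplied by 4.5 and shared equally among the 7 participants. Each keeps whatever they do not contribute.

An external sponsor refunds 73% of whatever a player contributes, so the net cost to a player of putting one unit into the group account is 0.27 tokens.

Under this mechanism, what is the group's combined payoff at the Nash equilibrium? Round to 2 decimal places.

1244.74 tokens

Under the mechanism each unit contributed yields (4.5/7) / 0.27 = 2.3810 back to its contributor per unit of net cost, which exceeds 1, making full contribution the dominant choice for everyone.
So the Nash equilibrium is full contribution by all 7; the group earns 7 × (34 × 0.73 + 4.5 × 34) = 1244.74.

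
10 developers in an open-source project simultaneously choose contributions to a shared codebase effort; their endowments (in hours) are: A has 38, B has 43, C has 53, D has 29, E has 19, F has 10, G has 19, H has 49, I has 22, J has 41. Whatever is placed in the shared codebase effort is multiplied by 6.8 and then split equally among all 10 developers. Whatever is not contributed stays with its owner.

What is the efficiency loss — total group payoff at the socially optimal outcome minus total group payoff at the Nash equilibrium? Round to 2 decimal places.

The private return per contributed unit is 6.8/10 = 0.6800 < 1 for every player regardless of endowment, so the Nash equilibrium is zero contribution and the group total is Σ E_j = 38 + 43 + 53 + 29 + 19 + 10 + 19 + 49 + 22 + 41 = 323.
Each contributed unit returns 6.800 to the group, so the social optimum is full contribution by everyone: group total = 6.800 × 323 = 2196.40.
Efficiency loss = (6.800 − 1) × 323 = 1873.40.

1873.40 hours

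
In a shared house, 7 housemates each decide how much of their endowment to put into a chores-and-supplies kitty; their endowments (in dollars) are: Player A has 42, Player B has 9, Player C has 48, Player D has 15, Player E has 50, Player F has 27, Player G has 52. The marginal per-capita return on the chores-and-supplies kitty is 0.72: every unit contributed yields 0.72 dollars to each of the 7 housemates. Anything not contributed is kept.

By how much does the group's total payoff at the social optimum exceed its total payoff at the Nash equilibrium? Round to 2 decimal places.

The private return per contributed unit is 0.72 < 1 for everyone, so the Nash equilibrium is zero contribution and the group total is Σ E_j = 42 + 9 + 48 + 15 + 50 + 27 + 52 = 243.
Each contributed unit returns 5.040 to the group, so the social optimum is full contribution by everyone: group total = 5.040 × 243 = 1224.72.
Efficiency loss = (5.040 − 1) × 243 = 981.72.

981.72 dollars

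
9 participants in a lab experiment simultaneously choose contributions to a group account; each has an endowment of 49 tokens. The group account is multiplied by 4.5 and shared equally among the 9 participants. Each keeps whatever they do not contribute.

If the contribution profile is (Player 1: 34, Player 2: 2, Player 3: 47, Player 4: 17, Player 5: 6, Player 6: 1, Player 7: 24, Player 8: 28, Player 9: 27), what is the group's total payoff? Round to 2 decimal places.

1092.00 tokens

Total contributed: 34 + 2 + 47 + 17 + 6 + 1 + 24 + 28 + 27 = 186; total kept: 9 × 49 − 186 = 255.
The group account pays out 4.5 × 186 = 837.00 in aggregate.
Group total = 255 + 837.00 = 1092.00.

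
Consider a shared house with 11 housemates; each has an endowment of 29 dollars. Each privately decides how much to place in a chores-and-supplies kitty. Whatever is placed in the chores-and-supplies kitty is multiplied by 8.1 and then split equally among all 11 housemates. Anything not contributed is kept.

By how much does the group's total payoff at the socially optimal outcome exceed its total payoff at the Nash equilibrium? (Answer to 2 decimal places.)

Each contributed unit returns 8.1/11 = 0.7364 to its contributor — below 1 — so contributing 0 is dominant for every player. At the Nash equilibrium everyone keeps their 29, and the group total is 11 × 29 = 319.
Each contributed unit returns 8.100 to the group as a whole (0.7364 to each of 11 players), which exceeds 1, so the social optimum is full contribution: group total = 8.100 × 319 = 2583.90.
Efficiency loss = 2583.90 − 319 = 2264.90.

2264.90 dollars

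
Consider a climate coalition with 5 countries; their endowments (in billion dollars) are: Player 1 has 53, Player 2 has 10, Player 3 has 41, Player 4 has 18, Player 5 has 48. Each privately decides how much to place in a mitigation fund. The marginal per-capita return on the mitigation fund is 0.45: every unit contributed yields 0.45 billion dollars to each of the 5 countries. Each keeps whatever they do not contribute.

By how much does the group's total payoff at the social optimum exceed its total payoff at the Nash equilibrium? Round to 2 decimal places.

The private return per contributed unit is 0.45 < 1 for everyone, so the Nash equilibrium is zero contribution and the group total is Σ E_j = 53 + 10 + 41 + 18 + 48 = 170.
Each contributed unit returns 2.250 to the group, so the social optimum is full contribution by everyone: group total = 2.250 × 170 = 382.50.
Efficiency loss = (2.250 − 1) × 170 = 212.50.

212.50 billion dollars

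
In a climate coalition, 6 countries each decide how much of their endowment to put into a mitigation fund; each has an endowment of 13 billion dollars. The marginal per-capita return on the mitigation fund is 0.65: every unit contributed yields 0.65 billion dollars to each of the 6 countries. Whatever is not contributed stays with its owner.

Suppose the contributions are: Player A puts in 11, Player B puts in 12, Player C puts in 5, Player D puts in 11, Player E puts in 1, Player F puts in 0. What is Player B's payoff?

27.00 billion dollars

Total contributed: 11 + 12 + 5 + 11 + 1 + 0 = 40.
Each receives 0.65 × 40 = 26.00 from the mitigation fund.
Player B keeps 13 − 12 = 1, so Player B's payoff is 1 + 26.00 = 27.00.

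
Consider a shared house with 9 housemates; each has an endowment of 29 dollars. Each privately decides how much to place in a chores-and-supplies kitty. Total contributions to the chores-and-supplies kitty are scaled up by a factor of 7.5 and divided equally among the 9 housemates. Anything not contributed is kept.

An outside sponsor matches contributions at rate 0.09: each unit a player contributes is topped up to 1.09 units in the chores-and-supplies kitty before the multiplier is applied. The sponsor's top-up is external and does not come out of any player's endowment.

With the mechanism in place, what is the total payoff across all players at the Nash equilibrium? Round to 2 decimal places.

With the mechanism, a contributed unit returns 7.5 × 1.09 / 9 = 0.9083 per unit of net cost — still below 1 — so contributing 0 remains dominant for every player.
At the Nash equilibrium no one contributes; group total payoff = 9 × 29 = 261.

261.00 dollars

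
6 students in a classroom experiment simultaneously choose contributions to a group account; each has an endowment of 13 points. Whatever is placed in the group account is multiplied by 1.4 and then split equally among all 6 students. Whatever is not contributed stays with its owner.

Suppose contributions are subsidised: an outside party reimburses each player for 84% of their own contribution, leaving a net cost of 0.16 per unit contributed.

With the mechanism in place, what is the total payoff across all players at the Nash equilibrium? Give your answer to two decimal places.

174.72 points

With the mechanism, a contributed unit returns (1.4/6) / 0.16 = 1.4583 per unit of net cost to the contributor — now above 1 — so contributing fully is weakly dominant for every player.
So the Nash equilibrium is full contribution by all 6; the group earns 6 × (13 × 0.84 + 1.4 × 13) = 174.72.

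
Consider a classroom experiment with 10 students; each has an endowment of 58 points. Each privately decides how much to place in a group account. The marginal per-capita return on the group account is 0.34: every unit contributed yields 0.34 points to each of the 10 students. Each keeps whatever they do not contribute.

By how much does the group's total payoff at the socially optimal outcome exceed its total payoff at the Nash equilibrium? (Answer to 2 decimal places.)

1392.00 points

The private return per contributed unit is 0.34 < 1, so contributing 0 is dominant for every player. At the Nash equilibrium everyone keeps their 58, and the group total is 10 × 58 = 580.
Each contributed unit returns 3.400 to the group as a whole (0.34 to each of 10 players), which exceeds 1, so the social optimum is full contribution: group total = 3.400 × 580 = 1972.00.
Efficiency loss = 1972.00 − 580 = 1392.00.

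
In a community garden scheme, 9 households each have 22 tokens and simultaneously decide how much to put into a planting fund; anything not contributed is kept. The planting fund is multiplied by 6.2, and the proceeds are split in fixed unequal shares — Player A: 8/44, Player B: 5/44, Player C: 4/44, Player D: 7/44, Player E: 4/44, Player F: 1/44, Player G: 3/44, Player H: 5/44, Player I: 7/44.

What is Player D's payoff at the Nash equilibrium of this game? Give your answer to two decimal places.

43.70 tokens

Player j's private return per contributed unit is 6.2 × (j's share). Contributing is weakly dominant for j when that share is at least 1/6.2 = 0.1613, and contributing 0 is dominant otherwise.
Player A alone (share 8/44) is above the threshold, contributing 22; the remaining 8 contribute 0. Total contributed: 22.
Player D keeps 22 and receives 6.2 × 22 × 7/44 = 21.70 from the planting fund, for a payoff of 43.70.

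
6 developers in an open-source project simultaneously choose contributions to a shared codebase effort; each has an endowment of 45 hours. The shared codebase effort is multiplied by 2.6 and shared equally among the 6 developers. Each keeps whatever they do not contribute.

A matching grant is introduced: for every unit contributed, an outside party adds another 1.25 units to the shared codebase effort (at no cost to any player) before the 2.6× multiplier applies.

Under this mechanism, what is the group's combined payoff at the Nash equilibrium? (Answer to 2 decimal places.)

With the mechanism, a contributed unit returns 2.6 × 2.25 / 6 = 0.9750 per unit of net cost — still below 1 — so contributing 0 remains dominant for every player.
At the Nash equilibrium no one contributes; group total payoff = 6 × 45 = 270.

270.00 hours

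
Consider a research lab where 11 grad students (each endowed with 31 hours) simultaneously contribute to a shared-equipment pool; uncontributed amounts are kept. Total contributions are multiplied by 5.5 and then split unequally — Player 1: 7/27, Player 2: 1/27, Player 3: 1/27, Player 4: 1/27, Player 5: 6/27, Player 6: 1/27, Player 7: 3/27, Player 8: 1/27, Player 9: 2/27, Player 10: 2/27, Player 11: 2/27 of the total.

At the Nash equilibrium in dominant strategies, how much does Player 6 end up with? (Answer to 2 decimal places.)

Each unit j contributes comes back to j as 5.5 × (j's share), so j prefers to contribute only if that share exceeds 1/5.5 = 0.1818; otherwise keeping the unit dominates.
Player 1 and Player 5 clear that bar, contributing 31 each; the remaining 9 contribute 0. Total contributed: 62.
Player 6 keeps 31 and receives 5.5 × 62 × 1/27 = 12.63 from the shared-equipment pool, for a payoff of 43.63.

43.63 hours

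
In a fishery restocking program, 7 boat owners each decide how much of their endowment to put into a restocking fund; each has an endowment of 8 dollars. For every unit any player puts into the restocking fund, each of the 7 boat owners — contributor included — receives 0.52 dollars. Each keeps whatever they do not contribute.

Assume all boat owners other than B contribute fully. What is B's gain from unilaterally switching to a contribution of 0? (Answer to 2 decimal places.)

3.84 dollars

Switching from a contribution of 8 to 0 lets B keep an extra 8 dollars, but lowers the restocking fund by 8, which costs B their own share of that drop: 0.52 × 8 = 4.16.
Net gain = 8 − 4.16 = 3.84. The private return per contributed unit (0.52) is below 1, so free-riding is indeed the best response regardless of what the others do.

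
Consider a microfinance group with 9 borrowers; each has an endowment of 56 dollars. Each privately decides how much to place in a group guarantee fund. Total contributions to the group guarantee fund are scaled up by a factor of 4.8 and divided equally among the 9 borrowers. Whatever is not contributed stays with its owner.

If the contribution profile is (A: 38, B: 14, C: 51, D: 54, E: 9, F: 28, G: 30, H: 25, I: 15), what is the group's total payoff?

Total contributed: 38 + 14 + 51 + 54 + 9 + 28 + 30 + 25 + 15 = 264; total kept: 9 × 56 − 264 = 240.
The group guarantee fund pays out 4.8 × 264 = 1267.20 in aggregate.
Group total = 240 + 1267.20 = 1507.20.

1507.20 dollars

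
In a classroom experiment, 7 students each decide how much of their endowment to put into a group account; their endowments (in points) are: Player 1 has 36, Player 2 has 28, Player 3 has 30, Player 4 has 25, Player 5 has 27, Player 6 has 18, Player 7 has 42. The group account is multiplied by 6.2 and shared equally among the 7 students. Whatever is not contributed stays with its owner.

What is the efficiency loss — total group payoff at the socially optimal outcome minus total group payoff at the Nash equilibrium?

The private return per contributed unit is 6.2/7 = 0.8857 < 1 for every player regardless of endowment, so the Nash equilibrium is zero contribution and the group total is Σ E_j = 36 + 28 + 30 + 25 + 27 + 18 + 42 = 206.
Each contributed unit returns 6.200 to the group, so the social optimum is full contribution by everyone: group total = 6.200 × 206 = 1277.20.
Efficiency loss = (6.200 − 1) × 206 = 1071.20.

1071.20 points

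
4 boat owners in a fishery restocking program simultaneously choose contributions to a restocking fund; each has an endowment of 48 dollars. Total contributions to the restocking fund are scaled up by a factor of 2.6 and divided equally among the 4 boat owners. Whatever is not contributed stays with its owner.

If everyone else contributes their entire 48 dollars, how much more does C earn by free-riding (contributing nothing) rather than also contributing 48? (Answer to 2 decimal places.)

Switching from a contribution of 48 to 0 lets C keep an extra 48 dollars, but lowers the restocking fund by 48, which costs C their own share of that drop: 2.6/4 × 48 = 31.20.
Net gain = 48 − 31.20 = 16.80. The private return per contributed unit (0.6500) is below 1, so free-riding is indeed the best response regardless of what the others do.

16.80 dollars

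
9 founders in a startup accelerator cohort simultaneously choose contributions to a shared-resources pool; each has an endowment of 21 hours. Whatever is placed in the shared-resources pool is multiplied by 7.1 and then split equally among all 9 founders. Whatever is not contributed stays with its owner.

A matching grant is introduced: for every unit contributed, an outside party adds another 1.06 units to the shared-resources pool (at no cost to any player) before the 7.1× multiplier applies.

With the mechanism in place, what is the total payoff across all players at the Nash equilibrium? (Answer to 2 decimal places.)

With the mechanism, a contributed unit returns 7.1 × 2.06 / 9 = 1.6251 per unit of net cost to the contributor — now above 1 — so contributing fully is weakly dominant for every player.
So the Nash equilibrium is full contribution by all 9; the group earns 7.1 × 2.06 × 189 = 2764.31.

2764.31 hours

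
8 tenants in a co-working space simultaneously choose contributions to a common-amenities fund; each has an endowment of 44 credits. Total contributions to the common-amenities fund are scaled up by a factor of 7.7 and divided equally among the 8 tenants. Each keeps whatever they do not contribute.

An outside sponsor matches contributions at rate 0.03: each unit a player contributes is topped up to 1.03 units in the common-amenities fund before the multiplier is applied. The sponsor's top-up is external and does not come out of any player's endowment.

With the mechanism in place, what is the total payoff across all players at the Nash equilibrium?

352.00 credits

Even with the mechanism, each unit contributed returns only 7.7 × 1.03 / 8 = 0.9914 per unit of net cost, so contributing nothing is still dominant.
Everyone keeps their endowment and the group total is 8 × 44 = 352.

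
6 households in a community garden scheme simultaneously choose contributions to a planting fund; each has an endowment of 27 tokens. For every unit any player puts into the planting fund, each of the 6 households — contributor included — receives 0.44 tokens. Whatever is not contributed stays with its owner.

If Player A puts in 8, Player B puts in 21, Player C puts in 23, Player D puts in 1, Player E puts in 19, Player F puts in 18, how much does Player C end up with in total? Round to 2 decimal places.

43.60 tokens

Total contributed: 8 + 21 + 23 + 1 + 19 + 18 = 90.
Each receives 0.44 × 90 = 39.60 from the planting fund.
Player C keeps 27 − 23 = 4, so Player C's payoff is 4 + 39.60 = 43.60.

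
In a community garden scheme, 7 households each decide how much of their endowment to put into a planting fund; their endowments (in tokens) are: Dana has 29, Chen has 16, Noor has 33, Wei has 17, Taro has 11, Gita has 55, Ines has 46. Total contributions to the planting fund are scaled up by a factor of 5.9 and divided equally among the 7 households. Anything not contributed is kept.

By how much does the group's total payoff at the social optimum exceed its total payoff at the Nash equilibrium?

The private return per contributed unit is 5.9/7 = 0.8429 < 1 for every player regardless of endowment, so the Nash equilibrium is zero contribution and the group total is Σ E_j = 29 + 16 + 33 + 17 + 11 + 55 + 46 = 207.
Each contributed unit returns 5.900 to the group, so the social optimum is full contribution by everyone: group total = 5.900 × 207 = 1221.30.
Efficiency loss = (5.900 − 1) × 207 = 1014.30.

1014.30 tokens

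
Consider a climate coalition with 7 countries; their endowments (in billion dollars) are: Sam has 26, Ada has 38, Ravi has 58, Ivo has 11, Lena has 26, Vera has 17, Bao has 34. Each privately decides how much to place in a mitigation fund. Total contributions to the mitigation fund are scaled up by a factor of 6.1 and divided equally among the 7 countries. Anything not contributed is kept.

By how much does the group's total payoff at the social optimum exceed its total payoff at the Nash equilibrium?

1071.00 billion dollars

The private return per contributed unit is 6.1/7 = 0.8714 < 1 for every player regardless of endowment, so the Nash equilibrium is zero contribution and the group total is Σ E_j = 26 + 38 + 58 + 11 + 26 + 17 + 34 = 210.
Each contributed unit returns 6.100 to the group, so the social optimum is full contribution by everyone: group total = 6.100 × 210 = 1281.00.
Efficiency loss = (6.100 − 1) × 210 = 1071.00.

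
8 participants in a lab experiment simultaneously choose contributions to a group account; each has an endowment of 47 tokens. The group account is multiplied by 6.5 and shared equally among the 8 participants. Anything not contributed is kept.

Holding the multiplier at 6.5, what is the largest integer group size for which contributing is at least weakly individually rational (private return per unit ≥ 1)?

6

Private return per unit is 6.5/(group size), which is ≥ 1 whenever the group size is ≤ 6.5.
The largest such integer is 6.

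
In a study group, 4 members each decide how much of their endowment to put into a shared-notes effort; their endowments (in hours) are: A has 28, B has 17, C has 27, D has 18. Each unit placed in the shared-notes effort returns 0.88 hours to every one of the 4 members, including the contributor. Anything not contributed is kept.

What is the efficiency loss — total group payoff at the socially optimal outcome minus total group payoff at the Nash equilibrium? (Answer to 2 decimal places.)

226.80 hours

The private return per contributed unit is 0.88 < 1 for everyone, so the Nash equilibrium is zero contribution and the group total is Σ E_j = 28 + 17 + 27 + 18 = 90.
Each contributed unit returns 3.520 to the group, so the social optimum is full contribution by everyone: group total = 3.520 × 90 = 316.80.
Efficiency loss = (3.520 − 1) × 90 = 226.80.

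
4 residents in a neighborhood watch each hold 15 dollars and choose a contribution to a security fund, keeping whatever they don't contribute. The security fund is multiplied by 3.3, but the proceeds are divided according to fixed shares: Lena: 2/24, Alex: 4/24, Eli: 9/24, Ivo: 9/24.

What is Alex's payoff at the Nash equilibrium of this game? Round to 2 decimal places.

31.50 dollars

A player with share s gets back 3.3·s per unit contributed, so full contribution is dominant for anyone with s > 1/3.3 = 0.3030 and zero contribution is dominant for anyone below.
Eli and Ivo are above the threshold, contributing 15 each; the remaining 2 contribute 0. Total contributed: 30.
Alex keeps 15 and receives 3.3 × 30 × 4/24 = 16.50 from the security fund, for a payoff of 31.50.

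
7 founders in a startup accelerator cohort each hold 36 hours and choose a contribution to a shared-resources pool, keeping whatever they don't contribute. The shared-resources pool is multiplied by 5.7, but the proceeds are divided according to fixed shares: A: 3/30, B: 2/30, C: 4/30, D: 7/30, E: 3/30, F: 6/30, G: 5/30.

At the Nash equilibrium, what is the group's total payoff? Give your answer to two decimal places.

Each unit j contributes comes back to j as 5.7 × (j's share), so j prefers to contribute only if that share exceeds 1/5.7 = 0.1754; otherwise keeping the unit dominates.
D and F are above the threshold, contributing 36 each; the remaining 5 contribute 0. Total contributed: 72.
The shared-resources pool pays out 5.7 × 72 = 410.40 in total (split across the unequal shares, but the aggregate is all that matters for the group sum).
The 5 free-riders keep 36 each, adding 180. Group total = 180 + 410.40 = 590.40.

590.40 hours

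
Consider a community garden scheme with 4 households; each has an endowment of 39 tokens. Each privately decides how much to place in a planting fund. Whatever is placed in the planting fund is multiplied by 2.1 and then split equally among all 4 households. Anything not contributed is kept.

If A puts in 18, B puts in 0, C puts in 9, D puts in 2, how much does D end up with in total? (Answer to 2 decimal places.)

52.23 tokens

Total contributed: 18 + 0 + 9 + 2 = 29.
Each receives 2.1 × 29 / 4 = 15.23 from the planting fund.
D keeps 39 − 2 = 37, so D's payoff is 37 + 15.23 = 52.23.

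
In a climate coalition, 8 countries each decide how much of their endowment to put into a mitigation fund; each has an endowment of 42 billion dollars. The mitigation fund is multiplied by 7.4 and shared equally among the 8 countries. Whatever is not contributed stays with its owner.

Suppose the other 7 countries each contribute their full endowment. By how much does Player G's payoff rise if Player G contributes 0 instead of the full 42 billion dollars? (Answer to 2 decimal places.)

3.15 billion dollars

Switching from a contribution of 42 to 0 lets Player G keep an extra 42 billion dollars, but lowers the mitigation fund by 42, which costs Player G their own share of that drop: 7.4/8 × 42 = 38.85.
Net gain = 42 − 38.85 = 3.15. The private return per contributed unit (0.9250) is below 1, so free-riding is indeed the best response regardless of what the others do.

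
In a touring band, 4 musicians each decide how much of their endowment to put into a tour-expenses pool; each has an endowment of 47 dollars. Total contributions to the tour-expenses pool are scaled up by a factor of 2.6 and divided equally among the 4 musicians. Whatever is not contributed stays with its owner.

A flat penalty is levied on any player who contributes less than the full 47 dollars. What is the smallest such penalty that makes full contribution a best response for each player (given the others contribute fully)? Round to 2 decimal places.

16.45 dollars

Given the others contribute fully, the best deviation is to contribute 0 (any partial contribution still incurs the fine and gives up units whose private return 0.6500 is below 1).
Deviating from 47 to 0 saves 47 dollars but forfeits the deviator's share of the drop in the tour-expenses pool: 2.6/4 × 47 = 30.55.
So the deviation gain is 47 − 30.55 = 16.45, and the fine must be at least 16.45 dollars to wipe it out.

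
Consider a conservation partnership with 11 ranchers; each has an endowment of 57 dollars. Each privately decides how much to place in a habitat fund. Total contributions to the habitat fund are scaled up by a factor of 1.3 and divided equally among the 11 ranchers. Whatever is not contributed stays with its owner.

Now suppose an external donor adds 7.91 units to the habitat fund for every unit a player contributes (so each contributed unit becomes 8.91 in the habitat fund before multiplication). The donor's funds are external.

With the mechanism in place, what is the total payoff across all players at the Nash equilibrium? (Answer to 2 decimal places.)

With the mechanism, a contributed unit returns 1.3 × 8.91 / 11 = 1.0530 per unit of net cost to the contributor — now above 1 — so contributing fully is weakly dominant for every player.
So the Nash equilibrium is full contribution by all 11; the group earns 1.3 × 8.91 × 627 = 7262.54.

7262.54 dollars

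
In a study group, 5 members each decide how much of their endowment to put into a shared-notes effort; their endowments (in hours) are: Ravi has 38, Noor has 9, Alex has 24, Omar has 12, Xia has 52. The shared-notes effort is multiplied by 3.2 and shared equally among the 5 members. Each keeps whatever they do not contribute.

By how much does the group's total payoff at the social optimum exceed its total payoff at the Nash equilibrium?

The private return per contributed unit is 3.2/5 = 0.6400 < 1 for every player regardless of endowment, so the Nash equilibrium is zero contribution and the group total is Σ E_j = 38 + 9 + 24 + 12 + 52 = 135.
Each contributed unit returns 3.200 to the group, so the social optimum is full contribution by everyone: group total = 3.200 × 135 = 432.00.
Efficiency loss = (3.200 − 1) × 135 = 297.00.

297.00 hours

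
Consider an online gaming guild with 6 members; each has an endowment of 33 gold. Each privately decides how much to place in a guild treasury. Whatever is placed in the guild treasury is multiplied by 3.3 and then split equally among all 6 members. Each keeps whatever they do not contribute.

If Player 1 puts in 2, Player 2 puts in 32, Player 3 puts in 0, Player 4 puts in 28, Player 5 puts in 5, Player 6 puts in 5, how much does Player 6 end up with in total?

Total contributed: 2 + 32 + 0 + 28 + 5 + 5 = 72.
Each receives 3.3 × 72 / 6 = 39.60 from the guild treasury.
Player 6 keeps 33 − 5 = 28, so Player 6's payoff is 28 + 39.60 = 67.60.

67.60 gold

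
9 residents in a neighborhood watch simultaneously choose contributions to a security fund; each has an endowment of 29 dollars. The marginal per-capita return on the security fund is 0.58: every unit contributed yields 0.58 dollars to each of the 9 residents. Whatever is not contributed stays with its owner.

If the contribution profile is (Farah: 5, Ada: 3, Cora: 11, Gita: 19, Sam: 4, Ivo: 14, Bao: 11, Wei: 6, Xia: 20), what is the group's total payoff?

Total contributed: 5 + 3 + 11 + 19 + 4 + 14 + 11 + 6 + 20 = 93; total kept: 9 × 29 − 93 = 168.
The security fund pays out 0.58 × 9 × 93 = 485.46 in aggregate.
Group total = 168 + 485.46 = 653.46.

653.46 dollars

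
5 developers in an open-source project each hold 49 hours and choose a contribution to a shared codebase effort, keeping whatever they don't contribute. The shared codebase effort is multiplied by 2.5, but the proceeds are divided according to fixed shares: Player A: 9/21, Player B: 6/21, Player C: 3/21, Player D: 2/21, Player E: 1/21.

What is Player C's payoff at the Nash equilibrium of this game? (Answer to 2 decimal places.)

Player j's private return per contributed unit is 2.5 × (j's share). Contributing is weakly dominant for j when that share is at least 1/2.5 = 0.4000, and contributing 0 is dominant otherwise.
The only share above 0.4000 is Player A's 9/21, contributing 49; the remaining 4 contribute 0. Total contributed: 49.
Player C keeps 49 and receives 2.5 × 49 × 3/21 = 17.50 from the shared codebase effort, for a payoff of 66.50.

66.50 hours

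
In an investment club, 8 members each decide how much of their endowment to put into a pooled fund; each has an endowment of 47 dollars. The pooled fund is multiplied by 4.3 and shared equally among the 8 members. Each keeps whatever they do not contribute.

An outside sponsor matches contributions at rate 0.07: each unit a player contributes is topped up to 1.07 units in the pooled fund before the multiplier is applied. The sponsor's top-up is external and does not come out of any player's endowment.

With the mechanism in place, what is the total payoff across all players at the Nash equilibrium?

376.00 dollars

Even with the mechanism, each unit contributed returns only 4.3 × 1.07 / 8 = 0.5751 per unit of net cost, so contributing nothing is still dominant.
At the Nash equilibrium no one contributes; group total payoff = 8 × 47 = 376.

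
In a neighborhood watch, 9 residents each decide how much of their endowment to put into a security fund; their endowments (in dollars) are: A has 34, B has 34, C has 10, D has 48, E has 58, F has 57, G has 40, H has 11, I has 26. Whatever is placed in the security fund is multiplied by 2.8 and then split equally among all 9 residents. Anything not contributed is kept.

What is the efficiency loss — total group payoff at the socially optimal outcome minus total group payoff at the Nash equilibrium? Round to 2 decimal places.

572.40 dollars

The private return per contributed unit is 2.8/9 = 0.3111 < 1 for every player regardless of endowment, so the Nash equilibrium is zero contribution and the group total is Σ E_j = 34 + 34 + 10 + 48 + 58 + 57 + 40 + 11 + 26 = 318.
Each contributed unit returns 2.800 to the group, so the social optimum is full contribution by everyone: group total = 2.800 × 318 = 890.40.
Efficiency loss = (2.800 − 1) × 318 = 572.40.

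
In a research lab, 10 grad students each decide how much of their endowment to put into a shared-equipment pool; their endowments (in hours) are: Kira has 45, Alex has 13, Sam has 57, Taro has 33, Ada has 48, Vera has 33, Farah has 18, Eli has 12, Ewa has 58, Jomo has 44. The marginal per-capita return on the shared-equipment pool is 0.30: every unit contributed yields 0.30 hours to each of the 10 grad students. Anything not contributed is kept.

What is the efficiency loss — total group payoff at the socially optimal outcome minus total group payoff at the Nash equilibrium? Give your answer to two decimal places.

The private return per contributed unit is 0.30 < 1 for everyone, so the Nash equilibrium is zero contribution and the group total is Σ E_j = 45 + 13 + 57 + 33 + 48 + 33 + 18 + 12 + 58 + 44 = 361.
Each contributed unit returns 3.000 to the group, so the social optimum is full contribution by everyone: group total = 3.000 × 361 = 1083.00.
Efficiency loss = (3.000 − 1) × 361 = 722.00.

722.00 hours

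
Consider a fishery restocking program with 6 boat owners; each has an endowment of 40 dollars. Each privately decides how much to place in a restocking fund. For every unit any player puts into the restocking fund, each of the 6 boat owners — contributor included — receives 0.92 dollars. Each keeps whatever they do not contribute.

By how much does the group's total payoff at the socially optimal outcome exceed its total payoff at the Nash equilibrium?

The private return per contributed unit is 0.92 < 1, so contributing 0 is dominant for every player. At the Nash equilibrium everyone keeps their 40, and the group total is 6 × 40 = 240.
Each contributed unit returns 5.520 to the group as a whole (0.92 to each of 6 players), which exceeds 1, so the social optimum is full contribution: group total = 5.520 × 240 = 1324.80.
Efficiency loss = 1324.80 − 240 = 1084.80.

1084.80 dollars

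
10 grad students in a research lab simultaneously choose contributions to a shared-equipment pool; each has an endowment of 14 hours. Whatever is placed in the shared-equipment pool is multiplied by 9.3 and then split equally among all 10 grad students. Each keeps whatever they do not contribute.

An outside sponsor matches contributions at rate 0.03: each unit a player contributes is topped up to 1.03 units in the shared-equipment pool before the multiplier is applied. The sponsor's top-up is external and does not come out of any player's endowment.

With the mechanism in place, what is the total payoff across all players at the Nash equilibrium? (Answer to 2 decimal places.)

The effective private return is 9.3 × 1.03 / 10 = 0.9579, which is still under 1, so the mechanism doesn't change anyone's dominant strategy: zero contribution.
At the Nash equilibrium no one contributes; group total payoff = 10 × 14 = 140.

140.00 hours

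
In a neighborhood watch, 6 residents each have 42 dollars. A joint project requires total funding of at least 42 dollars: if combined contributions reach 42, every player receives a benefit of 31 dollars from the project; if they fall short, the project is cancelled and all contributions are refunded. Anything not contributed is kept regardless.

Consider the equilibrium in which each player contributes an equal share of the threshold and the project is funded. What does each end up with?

Equal share of the threshold: 42/6 = 7.
At this profile no one gains by cutting their contribution: any cut drops the total below 42, the project is cancelled, contributions are refunded, and the deviator ends with 42, which is less than 42 − 7 + 31 = 66. Contributing more than 7 just wastes the excess. So contributing exactly 7 is a best response.
Each player's payoff: 42 − 7 + 31 = 66.

66 dollars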